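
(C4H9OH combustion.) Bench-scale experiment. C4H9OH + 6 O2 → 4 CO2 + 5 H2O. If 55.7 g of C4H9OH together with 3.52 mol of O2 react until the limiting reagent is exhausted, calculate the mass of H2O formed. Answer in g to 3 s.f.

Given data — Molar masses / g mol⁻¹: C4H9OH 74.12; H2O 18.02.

52.9 g

n(C4H9OH) = 55.70 / 74.12 = 0.7515 mol
n(O2) = 3.520 mol
n/ν → C4H9OH: 0.7515, O2: 0.5867; O2 is limiting.
n(H2O) = (5/6) × 3.520 = 2.933 mol
mass = 2.933 × 18.02 = 52.85 g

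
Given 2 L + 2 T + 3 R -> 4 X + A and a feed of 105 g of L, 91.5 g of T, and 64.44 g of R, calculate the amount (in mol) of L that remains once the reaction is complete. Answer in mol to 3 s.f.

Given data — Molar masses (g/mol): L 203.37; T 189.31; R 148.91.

n(L) = 105.0 / 203.37 = 0.5163 mol
n(T) = 91.50 / 189.31 = 0.4833 mol
n(R) = 64.44 / 148.91 = 0.4327 mol
n/ν for L = 0.5163/2 = 0.2582
n/ν for T = 0.4833/2 = 0.2417
n/ν for R = 0.4327/3 = 0.1442
Smallest n/ν is R → limiting reagent.
L consumed = (2/3) × 0.4327 = 0.2885 mol
L remaining = 0.5163 − 0.2885 = 0.2278 mol

0.228 mol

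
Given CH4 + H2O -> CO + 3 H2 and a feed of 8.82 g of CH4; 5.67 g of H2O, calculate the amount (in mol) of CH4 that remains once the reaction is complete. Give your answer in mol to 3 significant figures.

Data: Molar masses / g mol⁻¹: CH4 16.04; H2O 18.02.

0.235 mol

n(CH4) = 8.820 / 16.04 = 0.5499 mol
n(H2O) = 5.670 / 18.02 = 0.3147 mol
n/ν for CH4 = 0.5499/1 = 0.5499
n/ν for H2O = 0.3147/1 = 0.3147
Smallest n/ν is H2O → limiting reagent.
CH4 consumed = (1/1) × 0.3147 = 0.3147 mol
CH4 remaining = 0.5499 − 0.3147 = 0.2352 mol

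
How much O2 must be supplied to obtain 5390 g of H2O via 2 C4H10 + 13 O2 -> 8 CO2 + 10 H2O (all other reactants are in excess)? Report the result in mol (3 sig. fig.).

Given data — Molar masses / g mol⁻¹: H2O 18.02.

389 mol

n(H2O) = 5390 / 18.02 = 299.1 mol
n(O2) = (13/10) × 299.1 = 388.8 mol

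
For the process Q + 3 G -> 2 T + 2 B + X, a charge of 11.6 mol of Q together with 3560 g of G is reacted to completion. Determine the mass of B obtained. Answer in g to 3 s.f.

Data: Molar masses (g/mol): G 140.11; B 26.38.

n(Q) = 11.60 mol
n(G) = 3560 / 140.11 = 25.41 mol
n/ν for Q = 11.60/1 = 11.60
n/ν for G = 25.41/3 = 8.470
Smallest n/ν is G → limiting reagent.
n(B) = (2/3) × 25.41 = 16.94 mol
mass = 16.94 × 26.38 = 446.9 g

447 g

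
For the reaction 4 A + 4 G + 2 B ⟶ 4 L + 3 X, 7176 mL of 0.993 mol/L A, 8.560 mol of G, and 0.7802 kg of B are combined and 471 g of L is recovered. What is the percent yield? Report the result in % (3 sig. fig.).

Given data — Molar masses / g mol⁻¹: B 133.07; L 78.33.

n(A) = 0.993 × 7176/1000 = 7.126 mol
n(G) = 8.560 mol
n(B) = 0.7802×1000 / 133.07 = 5.863 mol
n/ν for A = 7.126/4 = 1.782
n/ν for G = 8.560/4 = 2.140
n/ν for B = 5.863/2 = 2.932
Smallest n/ν is A → limiting reagent.
theoretical n(L) = (4/4) × 7.126 = 7.126 mol → 558.2 g
% yield = 471 / 558.2 × 100 = 84.38 %

84.4 %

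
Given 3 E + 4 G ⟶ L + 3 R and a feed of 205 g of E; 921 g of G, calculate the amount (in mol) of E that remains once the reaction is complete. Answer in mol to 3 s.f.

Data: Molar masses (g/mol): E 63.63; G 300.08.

n(E) = 205.0 / 63.63 = 3.222 mol
n(G) = 921.0 / 300.08 = 3.069 mol
n/ν for E = 3.222/3 = 1.074
n/ν for G = 3.069/4 = 0.7673
Smallest n/ν is G → limiting reagent.
E consumed = (3/4) × 3.069 = 2.302 mol
E remaining = 3.222 − 2.302 = 0.9200 mol

0.920 mol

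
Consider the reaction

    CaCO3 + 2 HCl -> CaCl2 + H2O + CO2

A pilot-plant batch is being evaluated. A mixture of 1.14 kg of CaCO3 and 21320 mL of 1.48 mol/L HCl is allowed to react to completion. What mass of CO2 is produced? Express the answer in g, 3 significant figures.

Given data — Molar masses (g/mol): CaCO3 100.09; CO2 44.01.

501 g

n(CaCO3) = 1.140×1000 / 100.09 = 11.39 mol
n(HCl) = 1.48 × 21320/1000 = 31.55 mol
n/ν for CaCO3 = 11.39/1 = 11.39
n/ν for HCl = 31.55/2 = 15.78
Smallest n/ν is CaCO3 → limiting reagent.
n(CO2) = (1/1) × 11.39 = 11.39 mol
mass = 11.39 × 44.01 = 501.3 g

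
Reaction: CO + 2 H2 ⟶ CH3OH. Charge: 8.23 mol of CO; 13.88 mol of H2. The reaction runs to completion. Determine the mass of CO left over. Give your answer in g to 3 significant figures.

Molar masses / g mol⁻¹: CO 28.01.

36.1 g

n(CO) = 8.230 mol
n(H2) = 13.88 mol
n/ν → CO: 8.230, H2: 6.940; H2 is limiting.
CO consumed = (1/2) × 13.88 = 6.940 mol
CO remaining = 8.230 − 6.940 = 1.290 mol
mass = 1.290 × 28.01 = 36.13 g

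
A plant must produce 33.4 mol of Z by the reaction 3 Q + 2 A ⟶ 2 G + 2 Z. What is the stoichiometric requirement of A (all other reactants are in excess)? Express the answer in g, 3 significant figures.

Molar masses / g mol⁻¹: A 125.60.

4200 g

n(Z) = 33.40 mol
n(A) = (2/2) × 33.40 = 33.40 mol
mass = 33.40 × 125.60 = 4195 g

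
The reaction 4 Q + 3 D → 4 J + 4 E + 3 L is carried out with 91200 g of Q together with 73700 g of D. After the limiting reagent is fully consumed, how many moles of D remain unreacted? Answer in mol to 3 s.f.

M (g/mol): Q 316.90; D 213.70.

n(Q) = 91200 / 316.90 = 287.8 mol
n(D) = 73700 / 213.70 = 344.9 mol
n/ν → Q: 71.95, D: 115.0; Q is limiting.
D consumed = (3/4) × 287.8 = 215.9 mol
D remaining = 344.9 − 215.9 = 129.0 mol

129 mol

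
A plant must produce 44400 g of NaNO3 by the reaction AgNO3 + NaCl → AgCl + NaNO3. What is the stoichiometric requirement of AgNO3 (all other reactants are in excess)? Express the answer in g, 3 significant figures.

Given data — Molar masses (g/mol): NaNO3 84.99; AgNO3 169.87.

n(NaNO3) = 44400 / 84.99 = 522.4 mol
n(AgNO3) = (1/1) × 522.4 = 522.4 mol
mass = 522.4 × 169.87 = 88740 g

88700 g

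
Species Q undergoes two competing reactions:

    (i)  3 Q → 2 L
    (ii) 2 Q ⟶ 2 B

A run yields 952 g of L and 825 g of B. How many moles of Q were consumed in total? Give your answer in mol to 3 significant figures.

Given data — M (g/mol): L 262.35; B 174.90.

10.2 mol

n(L) = 952 / 262.35 = 3.629 mol
n(B) = 825 / 174.90 = 4.717 mol
n(Q) via (i) = (3/2)×3.629 = 5.444 mol
n(Q) via (ii) = (2/2)×4.717 = 4.717 mol
total n(Q) = 5.444 + 4.717 = 10.16 mol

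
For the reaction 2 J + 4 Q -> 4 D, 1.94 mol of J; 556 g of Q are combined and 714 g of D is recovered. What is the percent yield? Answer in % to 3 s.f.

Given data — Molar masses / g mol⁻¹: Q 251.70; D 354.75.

91.1 %

n(J) = 1.940 mol
n(Q) = 556.0 / 251.70 = 2.209 mol
n/ν → J: 0.9700, Q: 0.5523; Q is limiting.
theoretical n(D) = (4/4) × 2.209 = 2.209 mol → 783.6 g
% yield = 714 / 783.6 × 100 = 91.12 %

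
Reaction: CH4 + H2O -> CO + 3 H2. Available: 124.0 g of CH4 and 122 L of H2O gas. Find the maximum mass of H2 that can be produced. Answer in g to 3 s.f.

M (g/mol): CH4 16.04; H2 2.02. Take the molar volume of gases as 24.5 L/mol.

n(CH4) = 124.0 / 16.04 = 7.731 mol
n(H2O) = 122.0 / 24.5 = 4.980 mol
n/ν → CH4: 7.731, H2O: 4.980; H2O is limiting.
n(H2) = (3/1) × 4.980 = 14.94 mol
mass = 14.94 × 2.02 = 30.18 g

30.2 g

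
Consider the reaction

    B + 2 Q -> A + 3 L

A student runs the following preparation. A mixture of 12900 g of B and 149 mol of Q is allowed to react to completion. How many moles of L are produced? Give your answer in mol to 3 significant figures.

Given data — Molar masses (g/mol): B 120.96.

n(B) = 12900 / 120.96 = 106.6 mol
n(Q) = 149.0 mol
n/ν for B = 106.6/1 = 106.6
n/ν for Q = 149.0/2 = 74.50
Smallest n/ν is Q → limiting reagent.
n(L) = (3/2) × 149.0 = 223.5 mol

224 mol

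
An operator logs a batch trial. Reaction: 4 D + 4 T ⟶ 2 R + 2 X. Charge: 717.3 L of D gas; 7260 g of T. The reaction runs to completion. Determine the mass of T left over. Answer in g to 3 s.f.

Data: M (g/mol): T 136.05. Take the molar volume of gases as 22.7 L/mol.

2960 g

n(D) = 717.3 / 22.7 = 31.60 mol
n(T) = 7260 / 136.05 = 53.36 mol
n/ν → D: 7.900, T: 13.34; D is limiting.
T consumed = (4/4) × 31.60 = 31.60 mol
T remaining = 53.36 − 31.60 = 21.76 mol
mass = 21.76 × 136.05 = 2960 g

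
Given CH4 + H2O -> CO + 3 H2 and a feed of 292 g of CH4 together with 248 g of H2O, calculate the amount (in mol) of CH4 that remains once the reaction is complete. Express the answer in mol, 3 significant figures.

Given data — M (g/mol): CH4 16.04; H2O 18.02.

4.44 mol

n(CH4) = 292.0 / 16.04 = 18.20 mol
n(H2O) = 248.0 / 18.02 = 13.76 mol
n/ν for CH4 = 18.20/1 = 18.20
n/ν for H2O = 13.76/1 = 13.76
Smallest n/ν is H2O → limiting reagent.
CH4 consumed = (1/1) × 13.76 = 13.76 mol
CH4 remaining = 18.20 − 13.76 = 4.440 mol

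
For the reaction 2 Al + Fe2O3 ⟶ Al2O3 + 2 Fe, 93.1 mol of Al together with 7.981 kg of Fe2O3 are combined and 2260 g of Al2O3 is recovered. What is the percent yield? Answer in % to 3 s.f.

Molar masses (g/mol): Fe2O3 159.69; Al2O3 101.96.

47.6 %

n(Al) = 93.10 mol
n(Fe2O3) = 7.981×1000 / 159.69 = 49.98 mol
n/ν → Al: 46.55, Fe2O3: 49.98; Al is limiting.
theoretical n(Al2O3) = (1/2) × 93.10 = 46.55 mol → 4746 g
% yield = 2260 / 4746 × 100 = 47.62 %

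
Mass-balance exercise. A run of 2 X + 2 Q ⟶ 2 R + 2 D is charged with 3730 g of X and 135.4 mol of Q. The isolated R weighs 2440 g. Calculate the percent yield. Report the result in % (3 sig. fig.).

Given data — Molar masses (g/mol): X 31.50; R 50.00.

41.2 %

n(X) = 3730 / 31.50 = 118.4 mol
n(Q) = 135.4 mol
n/ν for X = 118.4/2 = 59.20
n/ν for Q = 135.4/2 = 67.70
Smallest n/ν is X → limiting reagent.
theoretical n(R) = (2/2) × 118.4 = 118.4 mol → 5920 g
% yield = 2440 / 5920 × 100 = 41.22 %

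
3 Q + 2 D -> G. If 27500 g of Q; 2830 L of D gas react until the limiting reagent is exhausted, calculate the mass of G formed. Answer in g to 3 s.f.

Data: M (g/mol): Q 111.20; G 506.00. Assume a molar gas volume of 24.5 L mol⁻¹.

n(Q) = 27500 / 111.20 = 247.3 mol
n(D) = 2830 / 24.5 = 115.5 mol
n/ν for Q = 247.3/3 = 82.43
n/ν for D = 115.5/2 = 57.75
Smallest n/ν is D → limiting reagent.
n(G) = (1/2) × 115.5 = 57.75 mol
mass = 57.75 × 506.00 = 29220 g

29200 g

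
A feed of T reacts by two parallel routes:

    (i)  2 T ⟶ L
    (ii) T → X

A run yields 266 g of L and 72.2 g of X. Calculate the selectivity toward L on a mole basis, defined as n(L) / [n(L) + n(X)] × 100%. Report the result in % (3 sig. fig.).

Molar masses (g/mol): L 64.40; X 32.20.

n(L) = 266 / 64.40 = 4.130 mol
n(X) = 72.2 / 32.20 = 2.242 mol
selectivity = 4.130/(4.130+2.242) × 100 = 64.81 %

64.8 %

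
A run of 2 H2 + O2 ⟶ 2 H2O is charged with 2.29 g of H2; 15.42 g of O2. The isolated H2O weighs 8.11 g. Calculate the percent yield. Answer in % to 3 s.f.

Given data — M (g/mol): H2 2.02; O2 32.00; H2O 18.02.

46.7 %

n(H2) = 2.290 / 2.02 = 1.134 mol
n(O2) = 15.42 / 32.00 = 0.4819 mol
n/ν for H2 = 1.134/2 = 0.5670
n/ν for O2 = 0.4819/1 = 0.4819
Smallest n/ν is O2 → limiting reagent.
theoretical n(H2O) = (2/1) × 0.4819 = 0.9638 mol → 17.37 g
% yield = 8.11 / 17.37 × 100 = 46.69 %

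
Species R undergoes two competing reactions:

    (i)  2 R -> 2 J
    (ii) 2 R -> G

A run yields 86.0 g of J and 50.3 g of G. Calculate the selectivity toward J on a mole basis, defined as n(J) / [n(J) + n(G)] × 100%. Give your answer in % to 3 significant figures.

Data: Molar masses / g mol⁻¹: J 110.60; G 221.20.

n(J) = 86.0 / 110.60 = 0.7776 mol
n(G) = 50.3 / 221.20 = 0.2274 mol
selectivity = 0.7776/(0.7776+0.2274) × 100 = 77.37 %

77.4 %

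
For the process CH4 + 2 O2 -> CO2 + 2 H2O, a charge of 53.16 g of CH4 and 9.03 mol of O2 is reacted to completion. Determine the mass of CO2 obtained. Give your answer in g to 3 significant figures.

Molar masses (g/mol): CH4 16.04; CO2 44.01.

n(CH4) = 53.16 / 16.04 = 3.314 mol
n(O2) = 9.030 mol
n/ν → CH4: 3.314, O2: 4.515; CH4 is limiting.
n(CO2) = (1/1) × 3.314 = 3.314 mol
mass = 3.314 × 44.01 = 145.8 g

146 g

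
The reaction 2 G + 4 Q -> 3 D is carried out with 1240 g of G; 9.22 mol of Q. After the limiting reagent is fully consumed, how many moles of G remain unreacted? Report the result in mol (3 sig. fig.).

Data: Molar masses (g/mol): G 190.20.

n(G) = 1240 / 190.20 = 6.519 mol
n(Q) = 9.220 mol
n/ν → G: 3.260, Q: 2.305; Q is limiting.
G consumed = (2/4) × 9.220 = 4.610 mol
G remaining = 6.519 − 4.610 = 1.909 mol

1.91 mol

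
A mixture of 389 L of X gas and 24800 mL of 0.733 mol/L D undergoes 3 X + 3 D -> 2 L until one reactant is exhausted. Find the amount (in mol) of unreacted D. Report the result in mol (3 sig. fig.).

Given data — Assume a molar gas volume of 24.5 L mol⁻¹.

n(X) = 389.0 / 24.5 = 15.88 mol
n(D) = 0.733 × 24800/1000 = 18.18 mol
n/ν for X = 15.88/3 = 5.293
n/ν for D = 18.18/3 = 6.060
Smallest n/ν is X → limiting reagent.
D consumed = (3/3) × 15.88 = 15.88 mol
D remaining = 18.18 − 15.88 = 2.300 mol

2.30 mol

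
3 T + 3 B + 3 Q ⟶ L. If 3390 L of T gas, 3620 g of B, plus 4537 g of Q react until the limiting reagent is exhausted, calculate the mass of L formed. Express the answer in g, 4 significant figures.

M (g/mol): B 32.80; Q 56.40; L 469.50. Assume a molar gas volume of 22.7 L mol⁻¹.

n(T) = 3390 / 22.7 = 149.3 mol
n(B) = 3620 / 32.80 = 110.4 mol
n(Q) = 4537 / 56.40 = 80.44 mol
n/ν → T: 49.77, B: 36.80, Q: 26.81; Q is limiting.
n(L) = (1/3) × 80.44 = 26.81 mol
mass = 26.81 × 469.50 = 12590 g

12590 g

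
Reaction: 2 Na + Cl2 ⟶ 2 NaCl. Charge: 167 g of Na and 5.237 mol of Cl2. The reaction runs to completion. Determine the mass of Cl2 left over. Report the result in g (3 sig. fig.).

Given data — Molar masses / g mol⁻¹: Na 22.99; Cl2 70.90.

114 g

n(Na) = 167.0 / 22.99 = 7.264 mol
n(Cl2) = 5.237 mol
n/ν → Na: 3.632, Cl2: 5.237; Na is limiting.
Cl2 consumed = (1/2) × 7.264 = 3.632 mol
Cl2 remaining = 5.237 − 3.632 = 1.605 mol
mass = 1.605 × 70.90 = 113.8 g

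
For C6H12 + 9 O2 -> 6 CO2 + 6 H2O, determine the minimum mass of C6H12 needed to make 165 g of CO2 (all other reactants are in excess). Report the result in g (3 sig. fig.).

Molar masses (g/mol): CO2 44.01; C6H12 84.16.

52.6 g

n(CO2) = 165 / 44.01 = 3.749 mol
n(C6H12) = (1/6) × 3.749 = 0.6248 mol
mass = 0.6248 × 84.16 = 52.58 g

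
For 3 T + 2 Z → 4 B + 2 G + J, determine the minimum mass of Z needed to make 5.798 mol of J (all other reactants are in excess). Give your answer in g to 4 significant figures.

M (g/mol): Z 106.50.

1235 g

n(J) = 5.798 mol
n(Z) = (2/1) × 5.798 = 11.60 mol
mass = 11.60 × 106.50 = 1235 g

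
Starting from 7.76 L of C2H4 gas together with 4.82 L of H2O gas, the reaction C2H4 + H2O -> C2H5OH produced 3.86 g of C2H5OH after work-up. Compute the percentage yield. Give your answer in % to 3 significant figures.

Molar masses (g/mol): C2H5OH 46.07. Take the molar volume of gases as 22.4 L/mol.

n(C2H4) = 7.760 / 22.4 = 0.3464 mol
n(H2O) = 4.820 / 22.4 = 0.2152 mol
n/ν → C2H4: 0.3464, H2O: 0.2152; H2O is limiting.
theoretical n(C2H5OH) = (1/1) × 0.2152 = 0.2152 mol → 9.914 g
% yield = 3.86 / 9.914 × 100 = 38.93 %

38.9 %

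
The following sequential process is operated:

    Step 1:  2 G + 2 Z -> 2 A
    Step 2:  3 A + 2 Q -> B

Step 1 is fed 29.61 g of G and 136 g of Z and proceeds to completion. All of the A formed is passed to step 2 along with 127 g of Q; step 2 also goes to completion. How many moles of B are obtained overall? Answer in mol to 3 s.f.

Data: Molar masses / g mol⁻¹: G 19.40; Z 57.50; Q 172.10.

Step 1:
n(G) = 29.61 / 19.40 = 1.526 mol
n(Z) = 136.0 / 57.50 = 2.365 mol
n/ν for G = 1.526/2 = 0.7630
n/ν for Z = 2.365/2 = 1.183
Smallest n/ν is G → limiting reagent.
n(A) produced = (2/2) × 1.526 = 1.526 mol
Step 2:
n(A) available = 1.526 mol
n(Q) = 127.0 / 172.10 = 0.7379 mol
n/ν for A = 1.526/3 = 0.5087
n/ν for Q = 0.7379/2 = 0.3690
Smallest n/ν is Q → limiting reagent.
n(B) = (1/2) × 0.7379 = 0.3690 mol

0.369 mol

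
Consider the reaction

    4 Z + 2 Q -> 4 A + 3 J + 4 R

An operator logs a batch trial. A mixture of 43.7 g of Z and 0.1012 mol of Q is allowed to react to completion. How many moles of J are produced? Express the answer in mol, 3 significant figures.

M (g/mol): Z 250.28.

n(Z) = 43.70 / 250.28 = 0.1746 mol
n(Q) = 0.1012 mol
n/ν → Z: 0.04365, Q: 0.05060; Z is limiting.
n(J) = (3/4) × 0.1746 = 0.1310 mol

0.131 mol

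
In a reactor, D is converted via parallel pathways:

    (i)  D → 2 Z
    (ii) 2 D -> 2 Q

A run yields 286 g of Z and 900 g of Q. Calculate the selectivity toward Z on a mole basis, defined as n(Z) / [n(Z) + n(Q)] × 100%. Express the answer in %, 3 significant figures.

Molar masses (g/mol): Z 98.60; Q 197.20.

38.9 %

n(Z) = 286 / 98.60 = 2.901 mol
n(Q) = 900 / 197.20 = 4.564 mol
selectivity = 2.901/(2.901+4.564) × 100 = 38.86 %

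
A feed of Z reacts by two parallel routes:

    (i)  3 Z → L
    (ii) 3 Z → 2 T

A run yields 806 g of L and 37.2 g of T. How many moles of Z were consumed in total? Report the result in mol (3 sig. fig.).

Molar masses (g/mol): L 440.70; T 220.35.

n(L) = 806 / 440.70 = 1.829 mol
n(T) = 37.2 / 220.35 = 0.1688 mol
n(Z) via (i) = (3/1)×1.829 = 5.487 mol
n(Z) via (ii) = (3/2)×0.1688 = 0.2532 mol
total n(Z) = 5.487 + 0.2532 = 5.740 mol

5.74 mol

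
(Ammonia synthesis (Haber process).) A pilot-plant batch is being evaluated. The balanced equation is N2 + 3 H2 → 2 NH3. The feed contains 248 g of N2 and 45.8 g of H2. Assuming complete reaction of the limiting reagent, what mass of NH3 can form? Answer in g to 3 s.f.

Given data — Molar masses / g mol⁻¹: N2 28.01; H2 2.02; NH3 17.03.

n(N2) = 248.0 / 28.01 = 8.854 mol
n(H2) = 45.80 / 2.02 = 22.67 mol
n/ν for N2 = 8.854/1 = 8.854
n/ν for H2 = 22.67/3 = 7.557
Smallest n/ν is H2 → limiting reagent.
n(NH3) = (2/3) × 22.67 = 15.11 mol
mass = 15.11 × 17.03 = 257.3 g

257 g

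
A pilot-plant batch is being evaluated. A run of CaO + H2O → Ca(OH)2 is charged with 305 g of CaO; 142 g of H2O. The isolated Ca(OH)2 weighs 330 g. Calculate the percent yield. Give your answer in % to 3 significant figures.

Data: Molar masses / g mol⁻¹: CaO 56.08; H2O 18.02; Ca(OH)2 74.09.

n(CaO) = 305.0 / 56.08 = 5.439 mol
n(H2O) = 142.0 / 18.02 = 7.880 mol
n/ν for CaO = 5.439/1 = 5.439
n/ν for H2O = 7.880/1 = 7.880
Smallest n/ν is CaO → limiting reagent.
theoretical n(Ca(OH)2) = (1/1) × 5.439 = 5.439 mol → 403.0 g
% yield = 330 / 403.0 × 100 = 81.89 %

81.9 %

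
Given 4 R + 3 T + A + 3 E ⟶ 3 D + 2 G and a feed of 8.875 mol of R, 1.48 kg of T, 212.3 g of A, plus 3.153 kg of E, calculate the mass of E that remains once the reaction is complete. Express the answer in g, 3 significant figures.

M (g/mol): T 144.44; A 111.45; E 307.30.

n(R) = 8.875 mol
n(T) = 1.480×1000 / 144.44 = 10.25 mol
n(A) = 212.3 / 111.45 = 1.905 mol
n(E) = 3.153×1000 / 307.30 = 10.26 mol
n/ν for R = 8.875/4 = 2.219
n/ν for T = 10.25/3 = 3.417
n/ν for A = 1.905/1 = 1.905
n/ν for E = 10.26/3 = 3.420
Smallest n/ν is A → limiting reagent.
E consumed = (3/1) × 1.905 = 5.715 mol
E remaining = 10.26 − 5.715 = 4.545 mol
mass = 4.545 × 307.30 = 1397 g

1400 g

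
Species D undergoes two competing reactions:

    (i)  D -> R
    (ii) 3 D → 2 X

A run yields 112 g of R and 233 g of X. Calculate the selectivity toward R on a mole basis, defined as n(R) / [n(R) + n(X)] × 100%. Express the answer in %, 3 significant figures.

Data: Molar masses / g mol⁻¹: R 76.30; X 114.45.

41.9 %

n(R) = 112 / 76.30 = 1.468 mol
n(X) = 233 / 114.45 = 2.036 mol
selectivity = 1.468/(1.468+2.036) × 100 = 41.89 %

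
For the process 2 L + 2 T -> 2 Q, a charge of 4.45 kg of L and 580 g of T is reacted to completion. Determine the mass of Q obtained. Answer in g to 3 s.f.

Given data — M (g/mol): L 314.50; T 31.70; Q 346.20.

n(L) = 4.450×1000 / 314.50 = 14.15 mol
n(T) = 580.0 / 31.70 = 18.30 mol
n/ν for L = 14.15/2 = 7.075
n/ν for T = 18.30/2 = 9.150
Smallest n/ν is L → limiting reagent.
n(Q) = (2/2) × 14.15 = 14.15 mol
mass = 14.15 × 346.20 = 4899 g

4900 g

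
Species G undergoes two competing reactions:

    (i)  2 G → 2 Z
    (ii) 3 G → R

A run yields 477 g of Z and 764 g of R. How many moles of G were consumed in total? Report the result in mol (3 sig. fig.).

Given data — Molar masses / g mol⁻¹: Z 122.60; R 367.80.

10.1 mol

n(Z) = 477 / 122.60 = 3.891 mol
n(R) = 764 / 367.80 = 2.077 mol
n(G) via (i) = (2/2)×3.891 = 3.891 mol
n(G) via (ii) = (3/1)×2.077 = 6.231 mol
total n(G) = 3.891 + 6.231 = 10.12 mol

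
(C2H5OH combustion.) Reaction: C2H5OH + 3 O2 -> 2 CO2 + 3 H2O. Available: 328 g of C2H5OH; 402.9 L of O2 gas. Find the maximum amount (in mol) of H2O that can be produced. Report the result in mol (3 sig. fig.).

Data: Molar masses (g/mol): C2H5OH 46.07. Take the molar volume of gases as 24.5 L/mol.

n(C2H5OH) = 328.0 / 46.07 = 7.120 mol
n(O2) = 402.9 / 24.5 = 16.44 mol
n/ν → C2H5OH: 7.120, O2: 5.480; O2 is limiting.
n(H2O) = (3/3) × 16.44 = 16.44 mol

16.4 mol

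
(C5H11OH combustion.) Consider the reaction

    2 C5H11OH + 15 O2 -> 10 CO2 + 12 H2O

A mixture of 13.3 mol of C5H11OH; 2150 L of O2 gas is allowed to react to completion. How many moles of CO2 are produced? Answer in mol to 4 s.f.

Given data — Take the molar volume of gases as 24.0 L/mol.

59.72 mol

n(C5H11OH) = 13.30 mol
n(O2) = 2150 / 24.0 = 89.58 mol
n/ν for C5H11OH = 13.30/2 = 6.650
n/ν for O2 = 89.58/15 = 5.972
Smallest n/ν is O2 → limiting reagent.
n(CO2) = (10/15) × 89.58 = 59.72 mol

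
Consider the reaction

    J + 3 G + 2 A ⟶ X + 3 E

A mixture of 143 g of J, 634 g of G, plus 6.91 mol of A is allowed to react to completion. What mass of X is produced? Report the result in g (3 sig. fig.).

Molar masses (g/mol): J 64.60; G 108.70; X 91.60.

n(J) = 143.0 / 64.60 = 2.214 mol
n(G) = 634.0 / 108.70 = 5.833 mol
n(A) = 6.910 mol
n/ν → J: 2.214, G: 1.944, A: 3.455; G is limiting.
n(X) = (1/3) × 5.833 = 1.944 mol
mass = 1.944 × 91.60 = 178.1 g

178 g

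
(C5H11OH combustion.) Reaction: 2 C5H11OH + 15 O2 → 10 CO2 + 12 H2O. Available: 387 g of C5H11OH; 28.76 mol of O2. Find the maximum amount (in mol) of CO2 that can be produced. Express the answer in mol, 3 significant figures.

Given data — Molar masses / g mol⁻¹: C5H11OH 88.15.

n(C5H11OH) = 387.0 / 88.15 = 4.390 mol
n(O2) = 28.76 mol
n/ν for C5H11OH = 4.390/2 = 2.195
n/ν for O2 = 28.76/15 = 1.917
Smallest n/ν is O2 → limiting reagent.
n(CO2) = (10/15) × 28.76 = 19.17 mol

19.2 mol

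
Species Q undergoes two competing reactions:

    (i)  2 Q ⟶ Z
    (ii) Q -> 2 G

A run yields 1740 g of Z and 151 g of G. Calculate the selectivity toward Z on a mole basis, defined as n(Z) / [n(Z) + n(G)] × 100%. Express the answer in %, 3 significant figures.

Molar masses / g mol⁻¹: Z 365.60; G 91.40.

n(Z) = 1740 / 365.60 = 4.759 mol
n(G) = 151 / 91.40 = 1.652 mol
selectivity = 4.759/(4.759+1.652) × 100 = 74.23 %

74.2 %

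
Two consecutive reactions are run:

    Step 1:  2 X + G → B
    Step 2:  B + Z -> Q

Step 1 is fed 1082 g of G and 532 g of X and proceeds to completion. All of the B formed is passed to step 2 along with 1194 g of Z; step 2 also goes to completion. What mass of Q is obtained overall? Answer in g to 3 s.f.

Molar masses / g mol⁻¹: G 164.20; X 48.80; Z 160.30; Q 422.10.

Step 1:
n(G) = 1082 / 164.20 = 6.590 mol
n(X) = 532.0 / 48.80 = 10.90 mol
n/ν → G: 6.590, X: 5.450; X is limiting.
n(B) produced = (1/2) × 10.90 = 5.450 mol
Step 2:
n(B) available = 5.450 mol
n(Z) = 1194 / 160.30 = 7.449 mol
n/ν → B: 5.450, Z: 7.449; B is limiting.
n(Q) = (1/1) × 5.450 = 5.450 mol
mass = 5.450 × 422.10 = 2300 g

2300 g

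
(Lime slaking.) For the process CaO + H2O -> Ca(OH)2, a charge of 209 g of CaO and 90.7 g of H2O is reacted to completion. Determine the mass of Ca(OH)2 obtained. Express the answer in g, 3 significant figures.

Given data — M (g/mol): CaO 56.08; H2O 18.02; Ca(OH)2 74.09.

276 g

n(CaO) = 209.0 / 56.08 = 3.727 mol
n(H2O) = 90.70 / 18.02 = 5.033 mol
n/ν for CaO = 3.727/1 = 3.727
n/ν for H2O = 5.033/1 = 5.033
Smallest n/ν is CaO → limiting reagent.
n(Ca(OH)2) = (1/1) × 3.727 = 3.727 mol
mass = 3.727 × 74.09 = 276.1 g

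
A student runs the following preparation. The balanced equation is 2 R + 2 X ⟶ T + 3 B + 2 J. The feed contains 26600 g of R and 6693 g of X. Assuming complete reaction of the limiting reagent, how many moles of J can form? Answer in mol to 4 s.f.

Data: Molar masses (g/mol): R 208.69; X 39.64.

127.5 mol

n(R) = 26600 / 208.69 = 127.5 mol
n(X) = 6693 / 39.64 = 168.8 mol
n/ν for R = 127.5/2 = 63.75
n/ν for X = 168.8/2 = 84.40
Smallest n/ν is R → limiting reagent.
n(J) = (2/2) × 127.5 = 127.5 mol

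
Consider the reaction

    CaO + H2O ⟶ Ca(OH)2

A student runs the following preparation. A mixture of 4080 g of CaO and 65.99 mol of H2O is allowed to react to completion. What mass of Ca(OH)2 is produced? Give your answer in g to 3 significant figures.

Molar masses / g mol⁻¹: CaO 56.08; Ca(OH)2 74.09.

n(CaO) = 4080 / 56.08 = 72.75 mol
n(H2O) = 65.99 mol
n/ν for CaO = 72.75/1 = 72.75
n/ν for H2O = 65.99/1 = 65.99
Smallest n/ν is H2O → limiting reagent.
n(Ca(OH)2) = (1/1) × 65.99 = 65.99 mol
mass = 65.99 × 74.09 = 4889 g

4890 g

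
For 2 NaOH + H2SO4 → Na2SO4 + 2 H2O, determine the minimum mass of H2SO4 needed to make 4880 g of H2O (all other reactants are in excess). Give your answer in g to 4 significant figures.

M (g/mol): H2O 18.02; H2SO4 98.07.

13280 g

n(H2O) = 4880 / 18.02 = 270.8 mol
n(H2SO4) = (1/2) × 270.8 = 135.4 mol
mass = 135.4 × 98.07 = 13280 g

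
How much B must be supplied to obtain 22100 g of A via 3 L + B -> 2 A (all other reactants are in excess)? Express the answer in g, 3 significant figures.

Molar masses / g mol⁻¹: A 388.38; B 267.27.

n(A) = 22100 / 388.38 = 56.90 mol
n(B) = (1/2) × 56.90 = 28.45 mol
mass = 28.45 × 267.27 = 7604 g

7600 g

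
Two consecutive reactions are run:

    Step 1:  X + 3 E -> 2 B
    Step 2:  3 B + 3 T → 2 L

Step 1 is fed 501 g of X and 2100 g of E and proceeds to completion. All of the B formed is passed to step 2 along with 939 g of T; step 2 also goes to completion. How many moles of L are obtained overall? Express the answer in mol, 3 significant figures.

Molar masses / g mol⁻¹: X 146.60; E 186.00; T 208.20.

Step 1:
n(X) = 501.0 / 146.60 = 3.417 mol
n(E) = 2100 / 186.00 = 11.29 mol
n/ν for X = 3.417/1 = 3.417
n/ν for E = 11.29/3 = 3.763
Smallest n/ν is X → limiting reagent.
n(B) produced = (2/1) × 3.417 = 6.834 mol
Step 2:
n(B) available = 6.834 mol
n(T) = 939.0 / 208.20 = 4.510 mol
n/ν for B = 6.834/3 = 2.278
n/ν for T = 4.510/3 = 1.503
Smallest n/ν is T → limiting reagent.
n(L) = (2/3) × 4.510 = 3.007 mol

3.01 mol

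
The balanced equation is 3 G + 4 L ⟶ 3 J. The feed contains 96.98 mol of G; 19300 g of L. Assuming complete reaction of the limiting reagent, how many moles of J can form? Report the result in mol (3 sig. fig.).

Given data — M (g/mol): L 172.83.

83.8 mol

n(G) = 96.98 mol
n(L) = 19300 / 172.83 = 111.7 mol
n/ν → G: 32.33, L: 27.93; L is limiting.
n(J) = (3/4) × 111.7 = 83.78 mol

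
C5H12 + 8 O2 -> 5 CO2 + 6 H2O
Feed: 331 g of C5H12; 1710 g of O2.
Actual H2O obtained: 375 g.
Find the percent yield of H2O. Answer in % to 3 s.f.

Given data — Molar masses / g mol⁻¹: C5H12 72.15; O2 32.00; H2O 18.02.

75.6 %

n(C5H12) = 331.0 / 72.15 = 4.588 mol
n(O2) = 1710 / 32.00 = 53.44 mol
n/ν for C5H12 = 4.588/1 = 4.588
n/ν for O2 = 53.44/8 = 6.680
Smallest n/ν is C5H12 → limiting reagent.
theoretical n(H2O) = (6/1) × 4.588 = 27.53 mol → 496.1 g
% yield = 375 / 496.1 × 100 = 75.59 %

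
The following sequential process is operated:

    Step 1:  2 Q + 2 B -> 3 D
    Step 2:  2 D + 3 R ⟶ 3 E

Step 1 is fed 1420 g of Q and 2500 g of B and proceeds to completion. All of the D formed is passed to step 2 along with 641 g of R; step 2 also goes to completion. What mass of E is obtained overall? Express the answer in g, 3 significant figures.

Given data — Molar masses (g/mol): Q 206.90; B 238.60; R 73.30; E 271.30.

Step 1:
n(Q) = 1420 / 206.90 = 6.863 mol
n(B) = 2500 / 238.60 = 10.48 mol
n/ν for Q = 6.863/2 = 3.432
n/ν for B = 10.48/2 = 5.240
Smallest n/ν is Q → limiting reagent.
n(D) produced = (3/2) × 6.863 = 10.29 mol
Step 2:
n(D) available = 10.29 mol
n(R) = 641.0 / 73.30 = 8.745 mol
n/ν for D = 10.29/2 = 5.145
n/ν for R = 8.745/3 = 2.915
Smallest n/ν is R → limiting reagent.
n(E) = (3/3) × 8.745 = 8.745 mol
mass = 8.745 × 271.30 = 2373 g

2370 g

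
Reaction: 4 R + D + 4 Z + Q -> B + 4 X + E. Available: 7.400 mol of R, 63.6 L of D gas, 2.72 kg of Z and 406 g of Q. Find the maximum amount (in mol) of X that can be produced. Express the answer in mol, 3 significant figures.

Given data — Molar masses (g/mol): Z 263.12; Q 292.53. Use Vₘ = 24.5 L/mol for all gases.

n(R) = 7.400 mol
n(D) = 63.60 / 24.5 = 2.596 mol
n(Z) = 2.720×1000 / 263.12 = 10.34 mol
n(Q) = 406.0 / 292.53 = 1.388 mol
n/ν → R: 1.850, D: 2.596, Z: 2.585, Q: 1.388; Q is limiting.
n(X) = (4/1) × 1.388 = 5.552 mol

5.55 mol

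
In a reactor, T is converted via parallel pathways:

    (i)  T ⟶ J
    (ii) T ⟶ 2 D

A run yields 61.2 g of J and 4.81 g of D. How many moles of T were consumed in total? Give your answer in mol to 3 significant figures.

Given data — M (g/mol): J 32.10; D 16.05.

n(J) = 61.2 / 32.10 = 1.907 mol
n(D) = 4.81 / 16.05 = 0.2997 mol
n(T) via (i) = (1/1)×1.907 = 1.907 mol
n(T) via (ii) = (1/2)×0.2997 = 0.1499 mol
total n(T) = 1.907 + 0.1499 = 2.057 mol

2.06 mol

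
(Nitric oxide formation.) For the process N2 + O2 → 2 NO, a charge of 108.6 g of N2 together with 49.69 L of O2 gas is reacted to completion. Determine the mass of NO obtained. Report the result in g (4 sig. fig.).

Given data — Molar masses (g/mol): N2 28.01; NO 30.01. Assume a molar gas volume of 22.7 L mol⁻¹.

131.4 g

n(N2) = 108.6 / 28.01 = 3.877 mol
n(O2) = 49.69 / 22.7 = 2.189 mol
n/ν for N2 = 3.877/1 = 3.877
n/ν for O2 = 2.189/1 = 2.189
Smallest n/ν is O2 → limiting reagent.
n(NO) = (2/1) × 2.189 = 4.378 mol
mass = 4.378 × 30.01 = 131.4 g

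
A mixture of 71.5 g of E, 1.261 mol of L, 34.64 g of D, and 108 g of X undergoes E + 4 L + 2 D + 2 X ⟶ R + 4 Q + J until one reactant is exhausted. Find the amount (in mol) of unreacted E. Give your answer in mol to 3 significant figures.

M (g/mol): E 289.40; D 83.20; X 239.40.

n(E) = 71.50 / 289.40 = 0.2471 mol
n(L) = 1.261 mol
n(D) = 34.64 / 83.20 = 0.4163 mol
n(X) = 108.0 / 239.40 = 0.4511 mol
n/ν for E = 0.2471/1 = 0.2471
n/ν for L = 1.261/4 = 0.3153
n/ν for D = 0.4163/2 = 0.2082
n/ν for X = 0.4511/2 = 0.2256
Smallest n/ν is D → limiting reagent.
E consumed = (1/2) × 0.4163 = 0.2082 mol
E remaining = 0.2471 − 0.2082 = 0.03890 mol

0.0389 mol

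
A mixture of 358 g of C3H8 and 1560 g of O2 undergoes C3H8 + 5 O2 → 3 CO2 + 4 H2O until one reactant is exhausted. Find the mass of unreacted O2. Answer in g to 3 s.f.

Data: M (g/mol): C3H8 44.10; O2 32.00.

n(C3H8) = 358.0 / 44.10 = 8.118 mol
n(O2) = 1560 / 32.00 = 48.75 mol
n/ν for C3H8 = 8.118/1 = 8.118
n/ν for O2 = 48.75/5 = 9.750
Smallest n/ν is C3H8 → limiting reagent.
O2 consumed = (5/1) × 8.118 = 40.59 mol
O2 remaining = 48.75 − 40.59 = 8.160 mol
mass = 8.160 × 32.00 = 261.1 g

261 g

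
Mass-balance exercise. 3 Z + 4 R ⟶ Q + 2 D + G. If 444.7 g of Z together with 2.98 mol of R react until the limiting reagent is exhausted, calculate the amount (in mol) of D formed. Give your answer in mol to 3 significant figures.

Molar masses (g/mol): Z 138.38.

n(Z) = 444.7 / 138.38 = 3.214 mol
n(R) = 2.980 mol
n/ν → Z: 1.071, R: 0.7450; R is limiting.
n(D) = (2/4) × 2.980 = 1.490 mol

1.49 mol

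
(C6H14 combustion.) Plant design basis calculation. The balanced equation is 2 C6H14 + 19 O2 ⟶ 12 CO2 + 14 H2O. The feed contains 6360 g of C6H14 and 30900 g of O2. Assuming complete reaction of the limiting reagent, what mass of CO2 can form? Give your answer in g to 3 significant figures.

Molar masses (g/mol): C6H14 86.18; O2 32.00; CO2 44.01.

19500 g

n(C6H14) = 6360 / 86.18 = 73.80 mol
n(O2) = 30900 / 32.00 = 965.6 mol
n/ν for C6H14 = 73.80/2 = 36.90
n/ν for O2 = 965.6/19 = 50.82
Smallest n/ν is C6H14 → limiting reagent.
n(CO2) = (12/2) × 73.80 = 442.8 mol
mass = 442.8 × 44.01 = 19490 g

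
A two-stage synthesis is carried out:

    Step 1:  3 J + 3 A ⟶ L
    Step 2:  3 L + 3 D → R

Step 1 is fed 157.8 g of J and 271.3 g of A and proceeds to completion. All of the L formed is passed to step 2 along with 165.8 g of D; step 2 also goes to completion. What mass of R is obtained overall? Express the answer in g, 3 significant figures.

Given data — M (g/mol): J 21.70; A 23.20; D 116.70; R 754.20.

357 g

Step 1:
n(J) = 157.8 / 21.70 = 7.272 mol
n(A) = 271.3 / 23.20 = 11.69 mol
n/ν for J = 7.272/3 = 2.424
n/ν for A = 11.69/3 = 3.897
Smallest n/ν is J → limiting reagent.
n(L) produced = (1/3) × 7.272 = 2.424 mol
Step 2:
n(L) available = 2.424 mol
n(D) = 165.8 / 116.70 = 1.421 mol
n/ν for L = 2.424/3 = 0.8080
n/ν for D = 1.421/3 = 0.4737
Smallest n/ν is D → limiting reagent.
n(R) = (1/3) × 1.421 = 0.4737 mol
mass = 0.4737 × 754.20 = 357.3 g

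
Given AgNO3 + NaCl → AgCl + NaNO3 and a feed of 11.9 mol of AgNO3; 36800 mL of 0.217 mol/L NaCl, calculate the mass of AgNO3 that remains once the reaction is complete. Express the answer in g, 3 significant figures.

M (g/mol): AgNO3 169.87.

665 g

n(AgNO3) = 11.90 mol
n(NaCl) = 0.217 × 36800/1000 = 7.986 mol
n/ν → AgNO3: 11.90, NaCl: 7.986; NaCl is limiting.
AgNO3 consumed = (1/1) × 7.986 = 7.986 mol
AgNO3 remaining = 11.90 − 7.986 = 3.914 mol
mass = 3.914 × 169.87 = 664.9 g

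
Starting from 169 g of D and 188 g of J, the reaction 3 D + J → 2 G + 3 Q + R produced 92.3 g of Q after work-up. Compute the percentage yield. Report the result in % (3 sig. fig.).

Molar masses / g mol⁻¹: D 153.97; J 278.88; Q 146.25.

57.5 %

n(D) = 169.0 / 153.97 = 1.098 mol
n(J) = 188.0 / 278.88 = 0.6741 mol
n/ν for D = 1.098/3 = 0.3660
n/ν for J = 0.6741/1 = 0.6741
Smallest n/ν is D → limiting reagent.
theoretical n(Q) = (3/3) × 1.098 = 1.098 mol → 160.6 g
% yield = 92.3 / 160.6 × 100 = 57.47 %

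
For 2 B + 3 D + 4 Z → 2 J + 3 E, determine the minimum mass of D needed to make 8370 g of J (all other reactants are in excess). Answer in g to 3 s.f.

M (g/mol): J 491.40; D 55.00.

n(J) = 8370 / 491.40 = 17.03 mol
n(D) = (3/2) × 17.03 = 25.55 mol
mass = 25.55 × 55.00 = 1405 g

1410 g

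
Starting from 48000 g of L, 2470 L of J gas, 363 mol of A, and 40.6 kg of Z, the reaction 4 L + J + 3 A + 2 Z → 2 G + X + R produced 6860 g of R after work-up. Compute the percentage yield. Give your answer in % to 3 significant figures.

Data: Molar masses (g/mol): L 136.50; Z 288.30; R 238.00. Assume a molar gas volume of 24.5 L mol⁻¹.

n(L) = 48000 / 136.50 = 351.6 mol
n(J) = 2470 / 24.5 = 100.8 mol
n(A) = 363.0 mol
n(Z) = 40.60×1000 / 288.30 = 140.8 mol
n/ν for L = 351.6/4 = 87.90
n/ν for J = 100.8/1 = 100.8
n/ν for A = 363.0/3 = 121.0
n/ν for Z = 140.8/2 = 70.40
Smallest n/ν is Z → limiting reagent.
theoretical n(R) = (1/2) × 140.8 = 70.40 mol → 16760 g
% yield = 6860 / 16760 × 100 = 40.93 %

40.9 %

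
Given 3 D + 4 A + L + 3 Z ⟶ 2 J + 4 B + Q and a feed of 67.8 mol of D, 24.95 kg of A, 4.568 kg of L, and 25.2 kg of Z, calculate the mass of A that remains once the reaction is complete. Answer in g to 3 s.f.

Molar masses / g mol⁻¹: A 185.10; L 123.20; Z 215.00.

8220 g

n(D) = 67.80 mol
n(A) = 24.95×1000 / 185.10 = 134.8 mol
n(L) = 4.568×1000 / 123.20 = 37.08 mol
n(Z) = 25.20×1000 / 215.00 = 117.2 mol
n/ν for D = 67.80/3 = 22.60
n/ν for A = 134.8/4 = 33.70
n/ν for L = 37.08/1 = 37.08
n/ν for Z = 117.2/3 = 39.07
Smallest n/ν is D → limiting reagent.
A consumed = (4/3) × 67.80 = 90.40 mol
A remaining = 134.8 − 90.40 = 44.40 mol
mass = 44.40 × 185.10 = 8218 g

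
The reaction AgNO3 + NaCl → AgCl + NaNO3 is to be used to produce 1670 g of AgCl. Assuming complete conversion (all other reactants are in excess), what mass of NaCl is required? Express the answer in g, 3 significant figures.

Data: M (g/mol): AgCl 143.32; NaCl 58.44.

681 g

n(AgCl) = 1670 / 143.32 = 11.65 mol
n(NaCl) = (1/1) × 11.65 = 11.65 mol
mass = 11.65 × 58.44 = 680.8 g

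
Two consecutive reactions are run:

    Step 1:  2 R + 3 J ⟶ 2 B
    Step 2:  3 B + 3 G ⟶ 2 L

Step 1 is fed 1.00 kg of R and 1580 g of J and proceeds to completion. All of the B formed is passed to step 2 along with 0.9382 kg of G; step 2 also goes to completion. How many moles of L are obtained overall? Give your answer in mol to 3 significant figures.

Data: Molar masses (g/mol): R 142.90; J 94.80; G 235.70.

2.65 mol

Step 1:
n(R) = 1.000×1000 / 142.90 = 6.998 mol
n(J) = 1580 / 94.80 = 16.67 mol
n/ν for R = 6.998/2 = 3.499
n/ν for J = 16.67/3 = 5.557
Smallest n/ν is R → limiting reagent.
n(B) produced = (2/2) × 6.998 = 6.998 mol
Step 2:
n(B) available = 6.998 mol
n(G) = 0.9382×1000 / 235.70 = 3.980 mol
n/ν for B = 6.998/3 = 2.333
n/ν for G = 3.980/3 = 1.327
Smallest n/ν is G → limiting reagent.
n(L) = (2/3) × 3.980 = 2.653 mol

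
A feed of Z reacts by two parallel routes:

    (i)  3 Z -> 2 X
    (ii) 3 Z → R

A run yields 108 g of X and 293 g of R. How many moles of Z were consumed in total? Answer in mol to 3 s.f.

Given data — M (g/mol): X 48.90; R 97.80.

n(X) = 108 / 48.90 = 2.209 mol
n(R) = 293 / 97.80 = 2.996 mol
n(Z) via (i) = (3/2)×2.209 = 3.314 mol
n(Z) via (ii) = (3/1)×2.996 = 8.988 mol
total n(Z) = 3.314 + 8.988 = 12.30 mol

12.3 mol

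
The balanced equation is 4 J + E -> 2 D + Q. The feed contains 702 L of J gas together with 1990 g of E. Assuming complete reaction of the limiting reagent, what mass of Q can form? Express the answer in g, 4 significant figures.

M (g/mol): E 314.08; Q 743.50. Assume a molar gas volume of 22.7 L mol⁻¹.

n(J) = 702.0 / 22.7 = 30.93 mol
n(E) = 1990 / 314.08 = 6.336 mol
n/ν for J = 30.93/4 = 7.733
n/ν for E = 6.336/1 = 6.336
Smallest n/ν is E → limiting reagent.
n(Q) = (1/1) × 6.336 = 6.336 mol
mass = 6.336 × 743.50 = 4711 g

4711 g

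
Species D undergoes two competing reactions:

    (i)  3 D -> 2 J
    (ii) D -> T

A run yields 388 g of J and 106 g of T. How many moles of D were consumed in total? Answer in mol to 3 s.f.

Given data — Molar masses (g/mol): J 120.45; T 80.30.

6.15 mol

n(J) = 388 / 120.45 = 3.221 mol
n(T) = 106 / 80.30 = 1.320 mol
n(D) via (i) = (3/2)×3.221 = 4.832 mol
n(D) via (ii) = (1/1)×1.320 = 1.320 mol
total n(D) = 4.832 + 1.320 = 6.152 mol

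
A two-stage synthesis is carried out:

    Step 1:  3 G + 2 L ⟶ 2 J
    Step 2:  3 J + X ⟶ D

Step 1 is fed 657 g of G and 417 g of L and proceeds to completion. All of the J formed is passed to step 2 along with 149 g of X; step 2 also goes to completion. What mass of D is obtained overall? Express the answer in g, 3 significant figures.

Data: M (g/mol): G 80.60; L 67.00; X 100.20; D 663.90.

987 g

Step 1:
n(G) = 657.0 / 80.60 = 8.151 mol
n(L) = 417.0 / 67.00 = 6.224 mol
n/ν for G = 8.151/3 = 2.717
n/ν for L = 6.224/2 = 3.112
Smallest n/ν is G → limiting reagent.
n(J) produced = (2/3) × 8.151 = 5.434 mol
Step 2:
n(J) available = 5.434 mol
n(X) = 149.0 / 100.20 = 1.487 mol
n/ν for J = 5.434/3 = 1.811
n/ν for X = 1.487/1 = 1.487
Smallest n/ν is X → limiting reagent.
n(D) = (1/1) × 1.487 = 1.487 mol
mass = 1.487 × 663.90 = 987.2 g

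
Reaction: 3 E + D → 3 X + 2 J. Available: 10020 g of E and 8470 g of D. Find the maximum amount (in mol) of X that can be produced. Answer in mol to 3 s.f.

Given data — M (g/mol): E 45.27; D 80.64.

221 mol

n(E) = 10020 / 45.27 = 221.3 mol
n(D) = 8470 / 80.64 = 105.0 mol
n/ν for E = 221.3/3 = 73.77
n/ν for D = 105.0/1 = 105.0
Smallest n/ν is E → limiting reagent.
n(X) = (3/3) × 221.3 = 221.3 mol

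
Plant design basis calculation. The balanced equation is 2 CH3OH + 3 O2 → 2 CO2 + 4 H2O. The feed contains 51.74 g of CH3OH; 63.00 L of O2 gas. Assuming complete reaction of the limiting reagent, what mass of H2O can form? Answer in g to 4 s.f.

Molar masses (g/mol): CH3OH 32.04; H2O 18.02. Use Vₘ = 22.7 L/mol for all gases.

n(CH3OH) = 51.74 / 32.04 = 1.615 mol
n(O2) = 63.00 / 22.7 = 2.775 mol
n/ν for CH3OH = 1.615/2 = 0.8075
n/ν for O2 = 2.775/3 = 0.9250
Smallest n/ν is CH3OH → limiting reagent.
n(H2O) = (4/2) × 1.615 = 3.230 mol
mass = 3.230 × 18.02 = 58.20 g

58.20 g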